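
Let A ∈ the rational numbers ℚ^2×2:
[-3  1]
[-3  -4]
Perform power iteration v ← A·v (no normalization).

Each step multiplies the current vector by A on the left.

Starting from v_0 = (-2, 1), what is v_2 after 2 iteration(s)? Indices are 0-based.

v_2 = (-19, -29)

v_0 = (-2, 1).
v_1 = A·v_0 = (7, 2).
v_2 = A·v_1 = (-19, -29).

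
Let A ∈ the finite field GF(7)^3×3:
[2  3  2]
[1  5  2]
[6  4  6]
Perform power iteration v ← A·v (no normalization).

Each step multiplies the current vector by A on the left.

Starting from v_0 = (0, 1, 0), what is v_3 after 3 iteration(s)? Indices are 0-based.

v_3 = (3, 4, 4)

v_0 = (0, 1, 0).
v_1 = A·v_0 = (3, 5, 4).
v_2 = A·v_1 = (1, 1, 6).
v_3 = A·v_2 = (3, 4, 4).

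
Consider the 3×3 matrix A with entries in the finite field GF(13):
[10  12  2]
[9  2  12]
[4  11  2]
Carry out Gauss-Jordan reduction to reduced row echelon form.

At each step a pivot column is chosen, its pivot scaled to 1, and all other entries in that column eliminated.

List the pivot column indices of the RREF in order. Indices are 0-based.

pivot(0,0)=10: scale R0 → (1, 9, 8)
  clear (1,0): R1 −= (9)R0 → (0, 12, 5)
  clear (2,0): R2 −= (4)R0 → (0, 1, 9)
pivot(1,1)=12: scale R1 → (0, 1, 8)
  clear (0,1): R0 −= (9)R1 → (1, 0, 1)
  clear (2,1): R2 −= (1)R1 → (0, 0, 1)
pivot(2,2)=1: scale R2 → (0, 0, 1)
  clear (0,2): R0 −= (1)R2 → (1, 0, 0)
  clear (1,2): R1 −= (8)R2 → (0, 1, 0)

pivot columns: 0, 1, 2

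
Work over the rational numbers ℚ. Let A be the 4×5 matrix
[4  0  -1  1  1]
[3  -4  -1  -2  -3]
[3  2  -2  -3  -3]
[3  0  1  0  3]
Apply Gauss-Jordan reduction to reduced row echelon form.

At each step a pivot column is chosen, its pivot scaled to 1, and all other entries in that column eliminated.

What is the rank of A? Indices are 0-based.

rank = 4

[1] R0 /= 4  ⇒  (1, 0, -1/4, 1/4, 1/4)
     R1 -= 3·R0  ⇒  (0, -4, -1/4, -11/4, -15/4)
     R2 -= 3·R0  ⇒  (0, 2, -5/4, -15/4, -15/4)
     R3 -= 3·R0  ⇒  (0, 0, 7/4, -3/4, 9/4)
[2] R1 /= -4  ⇒  (0, 1, 1/16, 11/16, 15/16)
     R2 -= 2·R1  ⇒  (0, 0, -11/8, -41/8, -45/8)
[3] R2 /= -11/8  ⇒  (0, 0, 1, 41/11, 45/11)
     R0 -= -1/4·R2  ⇒  (1, 0, 0, 13/11, 14/11)
     R1 -= 1/16·R2  ⇒  (0, 1, 0, 5/11, 15/22)
     R3 -= 7/4·R2  ⇒  (0, 0, 0, -80/11, -54/11)
[4] R3 /= -80/11  ⇒  (0, 0, 0, 1, 27/40)
     R0 -= 13/11·R3  ⇒  (1, 0, 0, 0, 19/40)
     R1 -= 5/11·R3  ⇒  (0, 1, 0, 0, 3/8)
     R2 -= 41/11·R3  ⇒  (0, 0, 1, 0, 63/40)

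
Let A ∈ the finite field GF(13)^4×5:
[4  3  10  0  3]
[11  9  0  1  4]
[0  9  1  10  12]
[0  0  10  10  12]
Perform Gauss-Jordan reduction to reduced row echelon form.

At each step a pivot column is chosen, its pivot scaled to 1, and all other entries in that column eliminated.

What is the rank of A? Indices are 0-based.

pivot(0,0)=4: scale R0 → (1, 4, 9, 0, 4)
  clear (1,0): R1 −= (11)R0 → (0, 4, 5, 1, 12)
pivot(1,1)=4: scale R1 → (0, 1, 11, 10, 3)
  clear (0,1): R0 −= (4)R1 → (1, 0, 4, 12, 5)
  clear (2,1): R2 −= (9)R1 → (0, 0, 6, 11, 11)
pivot(2,2)=6: scale R2 → (0, 0, 1, 4, 4)
  clear (0,2): R0 −= (4)R2 → (1, 0, 0, 9, 2)
  clear (1,2): R1 −= (11)R2 → (0, 1, 0, 5, 11)
  clear (3,2): R3 −= (10)R2 → (0, 0, 0, 9, 11)
pivot(3,3)=9: scale R3 → (0, 0, 0, 1, 7)
  clear (0,3): R0 −= (9)R3 → (1, 0, 0, 0, 4)
  clear (1,3): R1 −= (5)R3 → (0, 1, 0, 0, 2)
  clear (2,3): R2 −= (4)R3 → (0, 0, 1, 0, 2)

rank = 4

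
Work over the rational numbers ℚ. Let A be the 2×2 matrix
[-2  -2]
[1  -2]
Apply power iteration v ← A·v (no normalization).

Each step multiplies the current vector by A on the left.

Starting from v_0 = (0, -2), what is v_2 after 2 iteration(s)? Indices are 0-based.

v_2 = (-16, -4)

v_0 = (0, -2).
v_1 = A·v_0 = (4, 4).
v_2 = A·v_1 = (-16, -4).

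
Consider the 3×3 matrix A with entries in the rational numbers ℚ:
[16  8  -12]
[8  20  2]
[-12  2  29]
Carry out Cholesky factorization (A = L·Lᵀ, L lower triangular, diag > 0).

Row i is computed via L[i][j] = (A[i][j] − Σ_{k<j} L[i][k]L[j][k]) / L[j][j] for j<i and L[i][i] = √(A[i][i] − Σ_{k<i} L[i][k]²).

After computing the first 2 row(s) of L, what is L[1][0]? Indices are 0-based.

L[1][0] = 2

Step 1: L[0][0] = √(16) = 4.
  L[1][0] = (8) / L[0][0] = 2.
Step 2: L[1][1] = √(16) = 4.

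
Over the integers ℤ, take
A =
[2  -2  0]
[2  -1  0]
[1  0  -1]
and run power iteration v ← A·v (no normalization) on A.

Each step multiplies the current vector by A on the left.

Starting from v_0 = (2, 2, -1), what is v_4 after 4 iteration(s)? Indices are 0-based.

v_0 = (2, 2, -1).
v_1 = A·v_0 = (0, 2, 3).
v_2 = A·v_1 = (-4, -2, -3).
v_3 = A·v_2 = (-4, -6, -1).
v_4 = A·v_3 = (4, -2, -3).

v_4 = (4, -2, -3)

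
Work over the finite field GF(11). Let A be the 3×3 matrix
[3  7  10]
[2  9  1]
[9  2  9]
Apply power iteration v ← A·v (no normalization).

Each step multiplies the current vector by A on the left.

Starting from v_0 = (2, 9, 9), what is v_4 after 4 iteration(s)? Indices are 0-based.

v_4 = (4, 7, 4)

v_0 = (2, 9, 9).
v_1 = A·v_0 = (5, 6, 7).
v_2 = A·v_1 = (6, 5, 10).
v_3 = A·v_2 = (10, 1, 0).
v_4 = A·v_3 = (4, 7, 4).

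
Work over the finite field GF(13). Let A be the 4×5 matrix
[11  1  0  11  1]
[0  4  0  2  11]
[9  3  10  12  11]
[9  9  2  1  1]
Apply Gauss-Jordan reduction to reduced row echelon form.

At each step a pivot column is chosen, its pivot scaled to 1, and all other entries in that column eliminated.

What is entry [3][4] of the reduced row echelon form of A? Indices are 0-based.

M[3][4] = 11

step 1: normalize row 0 (÷11) = (1, 6, 0, 1, 6)
  row 2: subtract 9×row0 = (0, 1, 10, 3, 9)
  row 3: subtract 9×row0 = (0, 7, 2, 5, 12)
step 2: normalize row 1 (÷4) = (0, 1, 0, 7, 6)
  row 0: subtract 6×row1 = (1, 0, 0, 11, 9)
  row 2: subtract 1×row1 = (0, 0, 10, 9, 3)
  row 3: subtract 7×row1 = (0, 0, 2, 8, 9)
step 3: normalize row 2 (÷10) = (0, 0, 1, 10, 12)
  row 3: subtract 2×row2 = (0, 0, 0, 1, 11)
step 4: normalize row 3 (÷1) = (0, 0, 0, 1, 11)
  row 0: subtract 11×row3 = (1, 0, 0, 0, 5)
  row 1: subtract 7×row3 = (0, 1, 0, 0, 7)
  row 2: subtract 10×row3 = (0, 0, 1, 0, 6)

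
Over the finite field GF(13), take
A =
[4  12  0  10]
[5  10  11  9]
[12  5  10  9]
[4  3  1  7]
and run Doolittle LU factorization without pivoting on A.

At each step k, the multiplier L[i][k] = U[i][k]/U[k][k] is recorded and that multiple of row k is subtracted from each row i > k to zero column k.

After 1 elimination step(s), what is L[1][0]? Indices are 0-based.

Step 1: pivot at (0,0) is 4.
  row1 ← row1 − (11)·row0  ⇒  L[1][0]=11, U row1=(0, 8, 11, 3)
  row2 ← row2 − (3)·row0  ⇒  L[2][0]=3, U row2=(0, 8, 10, 5)
  row3 ← row3 − (1)·row0  ⇒  L[3][0]=1, U row3=(0, 4, 1, 10)

L[1][0] = 11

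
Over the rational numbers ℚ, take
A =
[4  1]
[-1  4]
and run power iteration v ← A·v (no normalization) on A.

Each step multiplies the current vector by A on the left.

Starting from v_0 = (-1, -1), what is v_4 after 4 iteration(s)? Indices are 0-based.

v_4 = (-401, 79)

v_0 = (-1, -1).
v_1 = A·v_0 = (-5, -3).
v_2 = A·v_1 = (-23, -7).
v_3 = A·v_2 = (-99, -5).
v_4 = A·v_3 = (-401, 79).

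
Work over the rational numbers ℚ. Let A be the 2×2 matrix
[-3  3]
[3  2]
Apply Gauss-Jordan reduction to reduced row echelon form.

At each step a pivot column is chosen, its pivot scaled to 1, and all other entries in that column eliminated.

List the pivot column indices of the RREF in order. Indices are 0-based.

pivot columns: 0, 1

step 1: normalize row 0 (÷-3) = (1, -1)
  row 1: subtract 3×row0 = (0, 5)
step 2: normalize row 1 (÷5) = (0, 1)
  row 0: subtract -1×row1 = (1, 0)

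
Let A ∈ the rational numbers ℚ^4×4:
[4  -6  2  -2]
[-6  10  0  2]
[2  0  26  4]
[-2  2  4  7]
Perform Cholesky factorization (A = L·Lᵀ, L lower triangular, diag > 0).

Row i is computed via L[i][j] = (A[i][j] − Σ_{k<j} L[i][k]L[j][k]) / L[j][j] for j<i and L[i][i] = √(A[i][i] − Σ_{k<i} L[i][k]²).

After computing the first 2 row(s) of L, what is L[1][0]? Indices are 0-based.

L[1][0] = -3

Step 1: L[0][0] = √(4) = 2.
  L[1][0] = (-6) / L[0][0] = -3.
Step 2: L[1][1] = √(1) = 1.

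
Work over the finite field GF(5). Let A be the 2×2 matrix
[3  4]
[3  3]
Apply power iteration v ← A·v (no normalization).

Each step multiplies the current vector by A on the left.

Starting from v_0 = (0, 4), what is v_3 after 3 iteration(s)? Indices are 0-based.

v_3 = (4, 0)

v_0 = (0, 4).
v_1 = A·v_0 = (1, 2).
v_2 = A·v_1 = (1, 4).
v_3 = A·v_2 = (4, 0).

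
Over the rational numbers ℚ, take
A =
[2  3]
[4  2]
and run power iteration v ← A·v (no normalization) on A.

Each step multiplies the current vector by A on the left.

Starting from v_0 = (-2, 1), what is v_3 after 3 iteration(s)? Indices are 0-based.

v_0 = (-2, 1).
v_1 = A·v_0 = (-1, -6).
v_2 = A·v_1 = (-20, -16).
v_3 = A·v_2 = (-88, -112).

v_3 = (-88, -112)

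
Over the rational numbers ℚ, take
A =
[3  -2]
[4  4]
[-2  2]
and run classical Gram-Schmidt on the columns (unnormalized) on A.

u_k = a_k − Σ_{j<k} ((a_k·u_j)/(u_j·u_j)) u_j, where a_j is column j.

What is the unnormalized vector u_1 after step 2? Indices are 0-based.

u_1 = (-76/29, 92/29, 70/29)

Step 1: u_0 = a_0 = (3, 4, -2).
Step 2: u_1 = a_1 − (6/29)·u_0 = (-76/29, 92/29, 70/29).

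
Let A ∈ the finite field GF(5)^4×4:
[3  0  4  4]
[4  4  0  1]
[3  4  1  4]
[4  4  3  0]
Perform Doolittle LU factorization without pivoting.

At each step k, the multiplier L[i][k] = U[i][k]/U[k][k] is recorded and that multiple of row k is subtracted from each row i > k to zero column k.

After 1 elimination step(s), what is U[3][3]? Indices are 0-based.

U[3][3] = 3

k=0: U[0][0]=3
  eliminate (1,0): mult=3, new row 1: (0, 4, 3, 4); set L[1][0]=3
  eliminate (2,0): mult=1, new row 2: (0, 4, 2, 0); set L[2][0]=1
  eliminate (3,0): mult=3, new row 3: (0, 4, 1, 3); set L[3][0]=3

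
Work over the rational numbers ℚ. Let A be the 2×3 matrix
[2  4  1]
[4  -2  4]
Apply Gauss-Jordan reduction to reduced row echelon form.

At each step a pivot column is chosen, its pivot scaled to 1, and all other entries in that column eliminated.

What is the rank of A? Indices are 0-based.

pivot(0,0)=2: scale R0 → (1, 2, 1/2)
  clear (1,0): R1 −= (4)R0 → (0, -10, 2)
pivot(1,1)=-10: scale R1 → (0, 1, -1/5)
  clear (0,1): R0 −= (2)R1 → (1, 0, 9/10)

rank = 2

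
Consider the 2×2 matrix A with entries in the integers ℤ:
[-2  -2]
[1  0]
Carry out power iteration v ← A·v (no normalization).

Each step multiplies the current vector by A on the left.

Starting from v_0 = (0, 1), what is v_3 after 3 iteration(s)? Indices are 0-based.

v_3 = (-4, 4)

v_0 = (0, 1).
v_1 = A·v_0 = (-2, 0).
v_2 = A·v_1 = (4, -2).
v_3 = A·v_2 = (-4, 4).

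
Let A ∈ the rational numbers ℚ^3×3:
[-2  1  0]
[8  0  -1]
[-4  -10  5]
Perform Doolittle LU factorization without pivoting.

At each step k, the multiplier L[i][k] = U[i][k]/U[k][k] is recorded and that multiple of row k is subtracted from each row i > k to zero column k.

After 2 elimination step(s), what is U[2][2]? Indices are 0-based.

Step 1: pivot at (0,0) is -2.
  row1 ← row1 − (-4)·row0  ⇒  L[1][0]=-4, U row1=(0, 4, -1)
  row2 ← row2 − (2)·row0  ⇒  L[2][0]=2, U row2=(0, -12, 5)
Step 2: pivot at (1,1) is 4.
  row2 ← row2 − (-3)·row1  ⇒  L[2][1]=-3, U row2=(0, 0, 2)

U[2][2] = 2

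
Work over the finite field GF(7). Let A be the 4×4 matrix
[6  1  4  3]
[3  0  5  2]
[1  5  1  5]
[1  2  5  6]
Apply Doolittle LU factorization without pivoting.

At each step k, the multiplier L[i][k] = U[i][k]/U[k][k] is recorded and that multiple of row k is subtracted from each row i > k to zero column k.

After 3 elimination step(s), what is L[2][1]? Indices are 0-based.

[col 0] pivot 6
  R1 -= 4*R0 → (0, 3, 3, 4)  (L[1][0] := 4)
  R2 -= 6*R0 → (0, 6, 5, 1)  (L[2][0] := 6)
  R3 -= 6*R0 → (0, 3, 2, 2)  (L[3][0] := 6)
[col 1] pivot 3
  R2 -= 2*R1 → (0, 0, 6, 0)  (L[2][1] := 2)
  R3 -= 1*R1 → (0, 0, 6, 5)  (L[3][1] := 1)
[col 2] pivot 6
  R3 -= 1*R2 → (0, 0, 0, 5)  (L[3][2] := 1)

L[2][1] = 2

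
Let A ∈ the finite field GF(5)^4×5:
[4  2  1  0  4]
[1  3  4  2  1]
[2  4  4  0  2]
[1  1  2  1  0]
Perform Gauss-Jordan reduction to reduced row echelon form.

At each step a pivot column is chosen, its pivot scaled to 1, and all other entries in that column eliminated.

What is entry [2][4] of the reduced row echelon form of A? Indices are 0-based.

pivot(0,0)=4: scale R0 → (1, 3, 4, 0, 1)
  clear (1,0): R1 −= (1)R0 → (0, 0, 0, 2, 0)
  clear (2,0): R2 −= (2)R0 → (0, 3, 1, 0, 0)
  clear (3,0): R3 −= (1)R0 → (0, 3, 3, 1, 4)
pivot(1,1): swap R1↔R2
pivot(1,1)=3: scale R1 → (0, 1, 2, 0, 0)
  clear (0,1): R0 −= (3)R1 → (1, 0, 3, 0, 1)
  clear (3,1): R3 −= (3)R1 → (0, 0, 2, 1, 4)
pivot(2,2): swap R2↔R3
pivot(2,2)=2: scale R2 → (0, 0, 1, 3, 2)
  clear (0,2): R0 −= (3)R2 → (1, 0, 0, 1, 0)
  clear (1,2): R1 −= (2)R2 → (0, 1, 0, 4, 1)
pivot(3,3)=2: scale R3 → (0, 0, 0, 1, 0)
  clear (0,3): R0 −= (1)R3 → (1, 0, 0, 0, 0)
  clear (1,3): R1 −= (4)R3 → (0, 1, 0, 0, 1)
  clear (2,3): R2 −= (3)R3 → (0, 0, 1, 0, 2)

M[2][4] = 2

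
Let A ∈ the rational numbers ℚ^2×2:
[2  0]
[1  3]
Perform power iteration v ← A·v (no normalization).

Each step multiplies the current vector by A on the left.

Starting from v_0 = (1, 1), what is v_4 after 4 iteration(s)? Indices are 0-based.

v_4 = (16, 146)

v_0 = (1, 1).
v_1 = A·v_0 = (2, 4).
v_2 = A·v_1 = (4, 14).
v_3 = A·v_2 = (8, 46).
v_4 = A·v_3 = (16, 146).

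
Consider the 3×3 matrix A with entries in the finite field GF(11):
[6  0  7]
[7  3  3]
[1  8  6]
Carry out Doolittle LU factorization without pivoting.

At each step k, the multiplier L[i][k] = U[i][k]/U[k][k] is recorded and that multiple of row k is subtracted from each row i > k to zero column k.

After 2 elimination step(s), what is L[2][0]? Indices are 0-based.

[col 0] pivot 6
  R1 -= 3*R0 → (0, 3, 4)  (L[1][0] := 3)
  R2 -= 2*R0 → (0, 8, 3)  (L[2][0] := 2)
[col 1] pivot 3
  R2 -= 10*R1 → (0, 0, 7)  (L[2][1] := 10)

L[2][0] = 2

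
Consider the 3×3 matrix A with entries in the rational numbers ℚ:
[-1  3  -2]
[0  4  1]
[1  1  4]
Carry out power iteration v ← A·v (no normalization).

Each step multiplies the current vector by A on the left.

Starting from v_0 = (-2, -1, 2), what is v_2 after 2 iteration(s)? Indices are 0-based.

v_0 = (-2, -1, 2).
v_1 = A·v_0 = (-5, -2, 5).
v_2 = A·v_1 = (-11, -3, 13).

v_2 = (-11, -3, 13)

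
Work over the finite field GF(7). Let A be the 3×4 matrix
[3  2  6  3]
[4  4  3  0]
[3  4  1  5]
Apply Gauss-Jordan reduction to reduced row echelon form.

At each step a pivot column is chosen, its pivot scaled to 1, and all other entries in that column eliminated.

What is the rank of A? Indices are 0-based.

pivot(0,0)=3: scale R0 → (1, 3, 2, 1)
  clear (1,0): R1 −= (4)R0 → (0, 6, 2, 3)
  clear (2,0): R2 −= (3)R0 → (0, 2, 2, 2)
pivot(1,1)=6: scale R1 → (0, 1, 5, 4)
  clear (0,1): R0 −= (3)R1 → (1, 0, 1, 3)
  clear (2,1): R2 −= (2)R1 → (0, 0, 6, 1)
pivot(2,2)=6: scale R2 → (0, 0, 1, 6)
  clear (0,2): R0 −= (1)R2 → (1, 0, 0, 4)
  clear (1,2): R1 −= (5)R2 → (0, 1, 0, 2)

rank = 3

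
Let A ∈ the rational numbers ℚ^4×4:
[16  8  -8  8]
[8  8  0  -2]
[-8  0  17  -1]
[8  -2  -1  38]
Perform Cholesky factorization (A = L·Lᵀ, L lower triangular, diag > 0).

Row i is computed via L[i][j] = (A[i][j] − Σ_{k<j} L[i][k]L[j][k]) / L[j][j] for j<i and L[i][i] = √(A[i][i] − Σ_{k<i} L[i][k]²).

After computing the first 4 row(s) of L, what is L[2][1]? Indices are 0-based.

L[2][1] = 2

Step 1: L[0][0] = √(16) = 4.
  L[1][0] = (8) / L[0][0] = 2.
Step 2: L[1][1] = √(4) = 2.
  L[2][0] = (-8) / L[0][0] = -2.
  L[2][1] = (4) / L[1][1] = 2.
Step 3: L[2][2] = √(9) = 3.
  L[3][0] = (8) / L[0][0] = 2.
  L[3][1] = (-6) / L[1][1] = -3.
  L[3][2] = (9) / L[2][2] = 3.
Step 4: L[3][3] = √(16) = 4.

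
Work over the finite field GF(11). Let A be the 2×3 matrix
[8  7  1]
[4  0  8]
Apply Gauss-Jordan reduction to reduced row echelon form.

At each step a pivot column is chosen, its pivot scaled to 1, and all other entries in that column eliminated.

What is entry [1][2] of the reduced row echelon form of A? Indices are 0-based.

[1] R0 /= 8  ⇒  (1, 5, 7)
     R1 -= 4·R0  ⇒  (0, 2, 2)
[2] R1 /= 2  ⇒  (0, 1, 1)
     R0 -= 5·R1  ⇒  (1, 0, 2)

M[1][2] = 1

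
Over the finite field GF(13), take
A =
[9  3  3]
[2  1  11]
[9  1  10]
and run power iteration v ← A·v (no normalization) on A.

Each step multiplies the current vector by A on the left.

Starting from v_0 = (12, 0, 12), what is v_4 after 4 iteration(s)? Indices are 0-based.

v_0 = (12, 0, 12).
v_1 = A·v_0 = (1, 0, 7).
v_2 = A·v_1 = (4, 1, 1).
v_3 = A·v_2 = (3, 7, 8).
v_4 = A·v_3 = (7, 10, 10).

v_4 = (7, 10, 10)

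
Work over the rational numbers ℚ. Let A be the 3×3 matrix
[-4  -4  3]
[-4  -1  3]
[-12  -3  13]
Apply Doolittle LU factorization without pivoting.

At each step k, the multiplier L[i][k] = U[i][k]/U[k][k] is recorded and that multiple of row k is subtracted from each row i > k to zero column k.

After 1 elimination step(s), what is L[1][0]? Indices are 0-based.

k=0: U[0][0]=-4
  eliminate (1,0): mult=1, new row 1: (0, 3, 0); set L[1][0]=1
  eliminate (2,0): mult=3, new row 2: (0, 9, 4); set L[2][0]=3

L[1][0] = 1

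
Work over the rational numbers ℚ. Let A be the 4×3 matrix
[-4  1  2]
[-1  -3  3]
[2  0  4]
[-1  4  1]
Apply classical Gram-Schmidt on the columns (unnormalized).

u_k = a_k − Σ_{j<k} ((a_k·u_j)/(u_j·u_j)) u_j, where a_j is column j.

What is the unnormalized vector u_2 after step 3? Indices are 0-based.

u_2 = (704/547, 1264/547, 2426/547, 772/547)

Step 1: u_0 = a_0 = (-4, -1, 2, -1).
Step 2: u_1 = a_1 − (-5/22)·u_0 = (1/11, -71/22, 5/11, 83/22).
Step 3: u_2 = a_2 − (-2/11)·u_0 − (-86/547)·u_1 = (704/547, 1264/547, 2426/547, 772/547).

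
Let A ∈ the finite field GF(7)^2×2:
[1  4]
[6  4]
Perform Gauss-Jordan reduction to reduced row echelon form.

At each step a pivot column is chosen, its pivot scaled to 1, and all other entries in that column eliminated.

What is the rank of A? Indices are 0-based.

rank = 2

pivot(0,0)=1: scale R0 → (1, 4)
  clear (1,0): R1 −= (6)R0 → (0, 1)
pivot(1,1)=1: scale R1 → (0, 1)
  clear (0,1): R0 −= (4)R1 → (1, 0)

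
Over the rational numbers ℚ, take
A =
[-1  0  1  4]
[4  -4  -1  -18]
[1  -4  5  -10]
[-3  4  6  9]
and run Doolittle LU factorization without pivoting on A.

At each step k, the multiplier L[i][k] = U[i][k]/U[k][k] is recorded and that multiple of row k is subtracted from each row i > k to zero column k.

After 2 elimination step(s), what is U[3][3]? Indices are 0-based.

k=0: U[0][0]=-1
  eliminate (1,0): mult=-4, new row 1: (0, -4, 3, -2); set L[1][0]=-4
  eliminate (2,0): mult=-1, new row 2: (0, -4, 6, -6); set L[2][0]=-1
  eliminate (3,0): mult=3, new row 3: (0, 4, 3, -3); set L[3][0]=3
k=1: U[1][1]=-4
  eliminate (2,1): mult=1, new row 2: (0, 0, 3, -4); set L[2][1]=1
  eliminate (3,1): mult=-1, new row 3: (0, 0, 6, -5); set L[3][1]=-1

U[3][3] = -5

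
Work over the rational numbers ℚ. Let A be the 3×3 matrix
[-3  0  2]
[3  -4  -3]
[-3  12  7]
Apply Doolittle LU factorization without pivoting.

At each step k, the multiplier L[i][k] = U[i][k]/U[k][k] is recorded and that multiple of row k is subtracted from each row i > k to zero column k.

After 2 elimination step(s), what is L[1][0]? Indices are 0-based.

L[1][0] = -1

k=0: U[0][0]=-3
  eliminate (1,0): mult=-1, new row 1: (0, -4, -1); set L[1][0]=-1
  eliminate (2,0): mult=1, new row 2: (0, 12, 5); set L[2][0]=1
k=1: U[1][1]=-4
  eliminate (2,1): mult=-3, new row 2: (0, 0, 2); set L[2][1]=-3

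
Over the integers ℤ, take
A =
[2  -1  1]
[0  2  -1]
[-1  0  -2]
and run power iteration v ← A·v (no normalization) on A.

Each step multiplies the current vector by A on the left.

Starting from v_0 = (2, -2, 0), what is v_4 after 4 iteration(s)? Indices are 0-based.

v_4 = (64, -10, -12)

v_0 = (2, -2, 0).
v_1 = A·v_0 = (6, -4, -2).
v_2 = A·v_1 = (14, -6, -2).
v_3 = A·v_2 = (32, -10, -10).
v_4 = A·v_3 = (64, -10, -12).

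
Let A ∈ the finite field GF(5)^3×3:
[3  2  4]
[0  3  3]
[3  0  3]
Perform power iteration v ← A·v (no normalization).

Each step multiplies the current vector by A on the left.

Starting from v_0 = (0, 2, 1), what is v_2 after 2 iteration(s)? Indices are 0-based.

v_0 = (0, 2, 1).
v_1 = A·v_0 = (3, 4, 3).
v_2 = A·v_1 = (4, 1, 3).

v_2 = (4, 1, 3)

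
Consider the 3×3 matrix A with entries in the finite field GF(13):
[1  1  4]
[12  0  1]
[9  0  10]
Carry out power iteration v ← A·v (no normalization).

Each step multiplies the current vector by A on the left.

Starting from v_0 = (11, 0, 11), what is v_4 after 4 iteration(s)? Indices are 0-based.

v_4 = (4, 7, 0)

v_0 = (11, 0, 11).
v_1 = A·v_0 = (3, 0, 1).
v_2 = A·v_1 = (7, 11, 11).
v_3 = A·v_2 = (10, 4, 4).
v_4 = A·v_3 = (4, 7, 0).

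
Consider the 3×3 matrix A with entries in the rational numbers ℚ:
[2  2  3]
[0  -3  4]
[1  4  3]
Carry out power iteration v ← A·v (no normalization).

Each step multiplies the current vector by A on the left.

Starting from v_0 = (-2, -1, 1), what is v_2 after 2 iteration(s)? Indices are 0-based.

v_2 = (-1, -33, 16)

v_0 = (-2, -1, 1).
v_1 = A·v_0 = (-3, 7, -3).
v_2 = A·v_1 = (-1, -33, 16).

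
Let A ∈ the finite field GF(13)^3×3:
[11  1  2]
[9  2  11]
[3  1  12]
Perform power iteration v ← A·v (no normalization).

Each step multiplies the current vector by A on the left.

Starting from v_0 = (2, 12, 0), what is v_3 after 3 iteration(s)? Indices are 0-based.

v_0 = (2, 12, 0).
v_1 = A·v_0 = (8, 3, 5).
v_2 = A·v_1 = (10, 3, 9).
v_3 = A·v_2 = (1, 0, 11).

v_3 = (1, 0, 11)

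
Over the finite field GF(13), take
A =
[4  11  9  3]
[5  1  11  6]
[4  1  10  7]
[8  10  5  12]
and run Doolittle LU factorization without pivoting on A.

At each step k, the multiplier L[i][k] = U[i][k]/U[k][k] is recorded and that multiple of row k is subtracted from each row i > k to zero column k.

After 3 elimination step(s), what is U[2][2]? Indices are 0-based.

U[2][2] = 4

[col 0] pivot 4
  R1 -= 11*R0 → (0, 10, 3, 12)  (L[1][0] := 11)
  R2 -= 1*R0 → (0, 3, 1, 4)  (L[2][0] := 1)
  R3 -= 2*R0 → (0, 1, 0, 6)  (L[3][0] := 2)
[col 1] pivot 10
  R2 -= 12*R1 → (0, 0, 4, 3)  (L[2][1] := 12)
  R3 -= 4*R1 → (0, 0, 1, 10)  (L[3][1] := 4)
[col 2] pivot 4
  R3 -= 10*R2 → (0, 0, 0, 6)  (L[3][2] := 10)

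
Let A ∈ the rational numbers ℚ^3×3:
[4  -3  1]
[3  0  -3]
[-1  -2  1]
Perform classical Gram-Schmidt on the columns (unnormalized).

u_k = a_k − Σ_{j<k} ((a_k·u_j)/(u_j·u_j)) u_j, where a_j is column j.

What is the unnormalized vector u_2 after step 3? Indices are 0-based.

Step 1: u_0 = a_0 = (4, 3, -1).
Step 2: u_1 = a_1 − (-5/13)·u_0 = (-19/13, 15/13, -31/13).
Step 3: u_2 = a_2 − (-3/13)·u_0 − (-95/119)·u_1 = (90/119, -165/119, -135/119).

u_2 = (90/119, -165/119, -135/119)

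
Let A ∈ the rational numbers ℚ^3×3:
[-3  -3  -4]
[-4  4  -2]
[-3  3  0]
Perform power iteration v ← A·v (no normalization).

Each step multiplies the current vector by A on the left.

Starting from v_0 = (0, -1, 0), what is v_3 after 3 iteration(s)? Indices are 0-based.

v_3 = (105, -106, -111)

v_0 = (0, -1, 0).
v_1 = A·v_0 = (3, -4, -3).
v_2 = A·v_1 = (15, -22, -21).
v_3 = A·v_2 = (105, -106, -111).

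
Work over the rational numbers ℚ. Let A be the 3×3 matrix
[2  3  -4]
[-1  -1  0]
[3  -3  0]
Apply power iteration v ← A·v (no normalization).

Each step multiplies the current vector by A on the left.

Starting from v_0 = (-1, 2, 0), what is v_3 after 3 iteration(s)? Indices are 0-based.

v_3 = (13, -38, 132)

v_0 = (-1, 2, 0).
v_1 = A·v_0 = (4, -1, -9).
v_2 = A·v_1 = (41, -3, 15).
v_3 = A·v_2 = (13, -38, 132).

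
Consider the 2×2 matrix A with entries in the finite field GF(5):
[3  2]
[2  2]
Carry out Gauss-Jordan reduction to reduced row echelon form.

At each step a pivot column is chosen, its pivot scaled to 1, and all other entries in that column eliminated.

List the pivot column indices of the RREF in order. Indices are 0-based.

pivot columns: 0, 1

pivot(0,0)=3: scale R0 → (1, 4)
  clear (1,0): R1 −= (2)R0 → (0, 4)
pivot(1,1)=4: scale R1 → (0, 1)
  clear (0,1): R0 −= (4)R1 → (1, 0)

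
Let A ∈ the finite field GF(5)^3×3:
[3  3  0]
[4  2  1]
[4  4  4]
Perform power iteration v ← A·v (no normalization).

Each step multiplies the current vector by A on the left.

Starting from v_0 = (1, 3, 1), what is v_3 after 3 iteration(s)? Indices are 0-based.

v_0 = (1, 3, 1).
v_1 = A·v_0 = (2, 1, 0).
v_2 = A·v_1 = (4, 0, 2).
v_3 = A·v_2 = (2, 3, 4).

v_3 = (2, 3, 4)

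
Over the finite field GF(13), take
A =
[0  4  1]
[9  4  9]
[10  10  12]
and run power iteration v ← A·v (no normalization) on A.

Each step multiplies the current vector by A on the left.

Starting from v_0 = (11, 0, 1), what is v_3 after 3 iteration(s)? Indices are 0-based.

v_3 = (0, 3, 7)

v_0 = (11, 0, 1).
v_1 = A·v_0 = (1, 4, 5).
v_2 = A·v_1 = (8, 5, 6).
v_3 = A·v_2 = (0, 3, 7).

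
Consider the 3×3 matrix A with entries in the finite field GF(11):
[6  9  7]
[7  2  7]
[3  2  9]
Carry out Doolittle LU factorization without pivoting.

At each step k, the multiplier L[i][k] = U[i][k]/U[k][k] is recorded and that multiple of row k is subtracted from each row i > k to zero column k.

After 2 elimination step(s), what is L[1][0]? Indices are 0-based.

L[1][0] = 3

[col 0] pivot 6
  R1 -= 3*R0 → (0, 8, 8)  (L[1][0] := 3)
  R2 -= 6*R0 → (0, 3, 0)  (L[2][0] := 6)
[col 1] pivot 8
  R2 -= 10*R1 → (0, 0, 8)  (L[2][1] := 10)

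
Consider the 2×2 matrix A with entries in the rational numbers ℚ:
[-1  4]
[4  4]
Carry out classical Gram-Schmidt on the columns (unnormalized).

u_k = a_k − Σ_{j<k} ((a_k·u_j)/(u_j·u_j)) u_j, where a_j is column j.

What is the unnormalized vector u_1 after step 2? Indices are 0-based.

Step 1: u_0 = a_0 = (-1, 4).
Step 2: u_1 = a_1 − (12/17)·u_0 = (80/17, 20/17).

u_1 = (80/17, 20/17)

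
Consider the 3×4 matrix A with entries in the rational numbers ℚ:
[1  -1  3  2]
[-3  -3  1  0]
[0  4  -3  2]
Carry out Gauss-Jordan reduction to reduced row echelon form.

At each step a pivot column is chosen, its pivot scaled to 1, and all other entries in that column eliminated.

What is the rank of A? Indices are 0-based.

rank = 3

step 1: normalize row 0 (÷1) = (1, -1, 3, 2)
  row 1: subtract -3×row0 = (0, -6, 10, 6)
step 2: normalize row 1 (÷-6) = (0, 1, -5/3, -1)
  row 0: subtract -1×row1 = (1, 0, 4/3, 1)
  row 2: subtract 4×row1 = (0, 0, 11/3, 6)
step 3: normalize row 2 (÷11/3) = (0, 0, 1, 18/11)
  row 0: subtract 4/3×row2 = (1, 0, 0, -13/11)
  row 1: subtract -5/3×row2 = (0, 1, 0, 19/11)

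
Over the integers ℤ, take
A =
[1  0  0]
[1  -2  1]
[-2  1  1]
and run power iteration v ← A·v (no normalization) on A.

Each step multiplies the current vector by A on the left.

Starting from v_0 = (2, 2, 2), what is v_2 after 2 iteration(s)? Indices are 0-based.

v_2 = (2, 2, -4)

v_0 = (2, 2, 2).
v_1 = A·v_0 = (2, 0, 0).
v_2 = A·v_1 = (2, 2, -4).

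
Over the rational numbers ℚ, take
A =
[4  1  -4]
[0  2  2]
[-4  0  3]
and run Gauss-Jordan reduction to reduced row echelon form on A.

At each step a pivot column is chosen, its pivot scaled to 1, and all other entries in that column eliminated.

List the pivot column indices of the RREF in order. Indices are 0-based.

pivot(0,0)=4: scale R0 → (1, 1/4, -1)
  clear (2,0): R2 −= (-4)R0 → (0, 1, -1)
pivot(1,1)=2: scale R1 → (0, 1, 1)
  clear (0,1): R0 −= (1/4)R1 → (1, 0, -5/4)
  clear (2,1): R2 −= (1)R1 → (0, 0, -2)
pivot(2,2)=-2: scale R2 → (0, 0, 1)
  clear (0,2): R0 −= (-5/4)R2 → (1, 0, 0)
  clear (1,2): R1 −= (1)R2 → (0, 1, 0)

pivot columns: 0, 1, 2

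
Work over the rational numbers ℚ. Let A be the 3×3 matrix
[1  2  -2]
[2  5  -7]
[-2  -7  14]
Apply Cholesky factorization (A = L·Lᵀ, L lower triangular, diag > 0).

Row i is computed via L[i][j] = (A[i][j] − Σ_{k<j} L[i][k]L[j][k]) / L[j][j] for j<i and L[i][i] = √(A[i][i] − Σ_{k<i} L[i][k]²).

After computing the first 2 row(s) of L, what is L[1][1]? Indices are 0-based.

Step 1: L[0][0] = √(1) = 1.
  L[1][0] = (2) / L[0][0] = 2.
Step 2: L[1][1] = √(1) = 1.

L[1][1] = 1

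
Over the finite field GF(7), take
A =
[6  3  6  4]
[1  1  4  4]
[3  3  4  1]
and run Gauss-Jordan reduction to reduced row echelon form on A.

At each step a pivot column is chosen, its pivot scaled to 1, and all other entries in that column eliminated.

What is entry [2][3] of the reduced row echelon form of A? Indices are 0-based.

step 1: normalize row 0 (÷6) = (1, 4, 1, 3)
  row 1: subtract 1×row0 = (0, 4, 3, 1)
  row 2: subtract 3×row0 = (0, 5, 1, 6)
step 2: normalize row 1 (÷4) = (0, 1, 6, 2)
  row 0: subtract 4×row1 = (1, 0, 5, 2)
  row 2: subtract 5×row1 = (0, 0, 6, 3)
step 3: normalize row 2 (÷6) = (0, 0, 1, 4)
  row 0: subtract 5×row2 = (1, 0, 0, 3)
  row 1: subtract 6×row2 = (0, 1, 0, 6)

M[2][3] = 4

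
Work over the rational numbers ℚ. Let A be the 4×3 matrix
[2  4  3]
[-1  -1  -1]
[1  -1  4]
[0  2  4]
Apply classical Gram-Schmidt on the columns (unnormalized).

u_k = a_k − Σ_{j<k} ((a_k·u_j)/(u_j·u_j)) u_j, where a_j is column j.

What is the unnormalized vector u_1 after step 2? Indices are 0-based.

Step 1: u_0 = a_0 = (2, -1, 1, 0).
Step 2: u_1 = a_1 − (4/3)·u_0 = (4/3, 1/3, -7/3, 2).

u_1 = (4/3, 1/3, -7/3, 2)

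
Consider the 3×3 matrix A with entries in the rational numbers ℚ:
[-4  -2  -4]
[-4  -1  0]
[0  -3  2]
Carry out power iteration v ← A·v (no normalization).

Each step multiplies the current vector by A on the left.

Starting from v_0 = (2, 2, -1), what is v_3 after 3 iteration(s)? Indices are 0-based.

v_0 = (2, 2, -1).
v_1 = A·v_0 = (-8, -10, -8).
v_2 = A·v_1 = (84, 42, 14).
v_3 = A·v_2 = (-476, -378, -98).

v_3 = (-476, -378, -98)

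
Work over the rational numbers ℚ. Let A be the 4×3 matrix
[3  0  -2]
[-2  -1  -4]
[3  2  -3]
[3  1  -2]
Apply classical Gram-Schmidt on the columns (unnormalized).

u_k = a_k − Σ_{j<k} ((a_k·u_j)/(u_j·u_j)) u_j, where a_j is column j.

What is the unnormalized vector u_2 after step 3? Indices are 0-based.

u_2 = (-28/65, -309/65, -131/65, -47/65)

Step 1: u_0 = a_0 = (3, -2, 3, 3).
Step 2: u_1 = a_1 − (11/31)·u_0 = (-33/31, -9/31, 29/31, -2/31).
Step 3: u_2 = a_2 − (-13/31)·u_0 − (19/65)·u_1 = (-28/65, -309/65, -131/65, -47/65).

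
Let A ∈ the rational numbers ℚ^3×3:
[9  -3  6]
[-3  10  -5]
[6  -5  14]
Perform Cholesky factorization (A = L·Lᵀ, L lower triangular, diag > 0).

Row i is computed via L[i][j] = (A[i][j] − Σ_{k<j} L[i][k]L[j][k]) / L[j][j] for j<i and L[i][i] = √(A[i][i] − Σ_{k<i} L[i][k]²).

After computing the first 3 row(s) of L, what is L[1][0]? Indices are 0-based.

Step 1: L[0][0] = √(9) = 3.
  L[1][0] = (-3) / L[0][0] = -1.
Step 2: L[1][1] = √(9) = 3.
  L[2][0] = (6) / L[0][0] = 2.
  L[2][1] = (-3) / L[1][1] = -1.
Step 3: L[2][2] = √(9) = 3.

L[1][0] = -1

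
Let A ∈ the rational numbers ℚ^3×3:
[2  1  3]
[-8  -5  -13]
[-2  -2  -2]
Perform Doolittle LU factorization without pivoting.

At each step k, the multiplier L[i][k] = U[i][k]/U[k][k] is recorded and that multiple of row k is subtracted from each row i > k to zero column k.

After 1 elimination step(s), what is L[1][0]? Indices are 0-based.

L[1][0] = -4

k=0: U[0][0]=2
  eliminate (1,0): mult=-4, new row 1: (0, -1, -1); set L[1][0]=-4
  eliminate (2,0): mult=-1, new row 2: (0, -1, 1); set L[2][0]=-1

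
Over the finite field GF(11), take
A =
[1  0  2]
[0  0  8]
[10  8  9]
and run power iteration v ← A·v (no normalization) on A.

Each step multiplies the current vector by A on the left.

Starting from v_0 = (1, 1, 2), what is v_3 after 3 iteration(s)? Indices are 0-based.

v_0 = (1, 1, 2).
v_1 = A·v_0 = (5, 5, 3).
v_2 = A·v_1 = (0, 2, 7).
v_3 = A·v_2 = (3, 1, 2).

v_3 = (3, 1, 2)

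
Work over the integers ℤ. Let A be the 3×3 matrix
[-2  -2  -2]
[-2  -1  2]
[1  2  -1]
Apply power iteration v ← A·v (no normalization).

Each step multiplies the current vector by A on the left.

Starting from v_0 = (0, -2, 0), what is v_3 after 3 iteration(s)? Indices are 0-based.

v_3 = (20, 50, -52)

v_0 = (0, -2, 0).
v_1 = A·v_0 = (4, 2, -4).
v_2 = A·v_1 = (-4, -18, 12).
v_3 = A·v_2 = (20, 50, -52).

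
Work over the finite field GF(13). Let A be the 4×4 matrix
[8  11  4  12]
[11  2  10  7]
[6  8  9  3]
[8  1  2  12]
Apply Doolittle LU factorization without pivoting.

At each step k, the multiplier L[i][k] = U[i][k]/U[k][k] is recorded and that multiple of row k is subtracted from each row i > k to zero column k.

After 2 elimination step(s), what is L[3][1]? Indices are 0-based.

Step 1: pivot at (0,0) is 8.
  row1 ← row1 − (3)·row0  ⇒  L[1][0]=3, U row1=(0, 8, 11, 10)
  row2 ← row2 − (4)·row0  ⇒  L[2][0]=4, U row2=(0, 3, 6, 7)
  row3 ← row3 − (1)·row0  ⇒  L[3][0]=1, U row3=(0, 3, 11, 0)
Step 2: pivot at (1,1) is 8.
  row2 ← row2 − (2)·row1  ⇒  L[2][1]=2, U row2=(0, 0, 10, 0)
  row3 ← row3 − (2)·row1  ⇒  L[3][1]=2, U row3=(0, 0, 2, 6)

L[3][1] = 2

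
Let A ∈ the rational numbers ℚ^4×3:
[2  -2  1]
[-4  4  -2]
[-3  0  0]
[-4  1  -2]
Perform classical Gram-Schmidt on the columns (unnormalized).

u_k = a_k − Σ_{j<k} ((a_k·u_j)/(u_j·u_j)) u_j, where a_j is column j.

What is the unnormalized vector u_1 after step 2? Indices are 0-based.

Step 1: u_0 = a_0 = (2, -4, -3, -4).
Step 2: u_1 = a_1 − (-8/15)·u_0 = (-14/15, 28/15, -8/5, -17/15).

u_1 = (-14/15, 28/15, -8/5, -17/15)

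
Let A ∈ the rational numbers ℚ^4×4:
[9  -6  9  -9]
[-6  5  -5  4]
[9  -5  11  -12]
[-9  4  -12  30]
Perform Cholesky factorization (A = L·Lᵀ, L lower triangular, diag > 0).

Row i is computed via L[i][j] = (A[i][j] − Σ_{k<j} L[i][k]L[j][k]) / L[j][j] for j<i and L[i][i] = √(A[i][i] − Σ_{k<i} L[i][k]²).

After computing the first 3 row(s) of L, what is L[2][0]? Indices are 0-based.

Step 1: L[0][0] = √(9) = 3.
  L[1][0] = (-6) / L[0][0] = -2.
Step 2: L[1][1] = √(1) = 1.
  L[2][0] = (9) / L[0][0] = 3.
  L[2][1] = (1) / L[1][1] = 1.
Step 3: L[2][2] = √(1) = 1.

L[2][0] = 3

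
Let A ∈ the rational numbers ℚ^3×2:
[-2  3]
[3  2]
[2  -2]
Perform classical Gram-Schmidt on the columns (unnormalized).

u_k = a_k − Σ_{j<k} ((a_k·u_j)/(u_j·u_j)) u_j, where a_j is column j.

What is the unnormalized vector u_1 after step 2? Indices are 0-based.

u_1 = (43/17, 46/17, -26/17)

Step 1: u_0 = a_0 = (-2, 3, 2).
Step 2: u_1 = a_1 − (-4/17)·u_0 = (43/17, 46/17, -26/17).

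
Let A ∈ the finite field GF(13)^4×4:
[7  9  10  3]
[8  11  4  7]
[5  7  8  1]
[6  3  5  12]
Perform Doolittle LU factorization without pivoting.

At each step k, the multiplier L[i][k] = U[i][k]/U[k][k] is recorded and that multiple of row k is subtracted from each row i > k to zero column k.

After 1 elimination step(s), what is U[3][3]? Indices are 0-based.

U[3][3] = 2

Step 1: pivot at (0,0) is 7.
  row1 ← row1 − (3)·row0  ⇒  L[1][0]=3, U row1=(0, 10, 0, 11)
  row2 ← row2 − (10)·row0  ⇒  L[2][0]=10, U row2=(0, 8, 12, 10)
  row3 ← row3 − (12)·row0  ⇒  L[3][0]=12, U row3=(0, 12, 2, 2)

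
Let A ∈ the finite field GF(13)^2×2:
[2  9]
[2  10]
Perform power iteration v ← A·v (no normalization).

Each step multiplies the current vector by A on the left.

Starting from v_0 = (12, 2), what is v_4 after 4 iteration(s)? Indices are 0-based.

v_0 = (12, 2).
v_1 = A·v_0 = (3, 5).
v_2 = A·v_1 = (12, 4).
v_3 = A·v_2 = (8, 12).
v_4 = A·v_3 = (7, 6).

v_4 = (7, 6)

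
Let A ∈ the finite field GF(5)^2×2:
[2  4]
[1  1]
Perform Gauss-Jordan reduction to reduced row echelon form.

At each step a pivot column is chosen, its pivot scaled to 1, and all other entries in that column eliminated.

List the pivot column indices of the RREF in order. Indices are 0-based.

pivot columns: 0, 1

step 1: normalize row 0 (÷2) = (1, 2)
  row 1: subtract 1×row0 = (0, 4)
step 2: normalize row 1 (÷4) = (0, 1)
  row 0: subtract 2×row1 = (1, 0)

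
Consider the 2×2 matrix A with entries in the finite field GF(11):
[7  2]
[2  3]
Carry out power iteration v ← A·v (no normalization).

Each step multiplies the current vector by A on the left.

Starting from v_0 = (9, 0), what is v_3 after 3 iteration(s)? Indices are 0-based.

v_0 = (9, 0).
v_1 = A·v_0 = (8, 7).
v_2 = A·v_1 = (4, 4).
v_3 = A·v_2 = (3, 9).

v_3 = (3, 9)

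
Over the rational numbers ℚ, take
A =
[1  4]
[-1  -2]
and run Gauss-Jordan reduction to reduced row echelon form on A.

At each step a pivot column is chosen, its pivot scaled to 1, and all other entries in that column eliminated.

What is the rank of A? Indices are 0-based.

[1] R0 /= 1  ⇒  (1, 4)
     R1 -= -1·R0  ⇒  (0, 2)
[2] R1 /= 2  ⇒  (0, 1)
     R0 -= 4·R1  ⇒  (1, 0)

rank = 2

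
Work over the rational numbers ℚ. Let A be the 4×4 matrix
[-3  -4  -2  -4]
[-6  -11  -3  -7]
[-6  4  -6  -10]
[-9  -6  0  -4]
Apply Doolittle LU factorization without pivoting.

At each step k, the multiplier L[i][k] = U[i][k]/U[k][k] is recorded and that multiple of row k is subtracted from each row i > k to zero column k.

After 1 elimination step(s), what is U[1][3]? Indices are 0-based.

k=0: U[0][0]=-3
  eliminate (1,0): mult=2, new row 1: (0, -3, 1, 1); set L[1][0]=2
  eliminate (2,0): mult=2, new row 2: (0, 12, -2, -2); set L[2][0]=2
  eliminate (3,0): mult=3, new row 3: (0, 6, 6, 8); set L[3][0]=3

U[1][3] = 1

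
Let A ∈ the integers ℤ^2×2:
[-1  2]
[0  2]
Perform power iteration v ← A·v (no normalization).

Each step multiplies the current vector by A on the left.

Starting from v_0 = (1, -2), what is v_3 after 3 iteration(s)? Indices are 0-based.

v_0 = (1, -2).
v_1 = A·v_0 = (-5, -4).
v_2 = A·v_1 = (-3, -8).
v_3 = A·v_2 = (-13, -16).

v_3 = (-13, -16)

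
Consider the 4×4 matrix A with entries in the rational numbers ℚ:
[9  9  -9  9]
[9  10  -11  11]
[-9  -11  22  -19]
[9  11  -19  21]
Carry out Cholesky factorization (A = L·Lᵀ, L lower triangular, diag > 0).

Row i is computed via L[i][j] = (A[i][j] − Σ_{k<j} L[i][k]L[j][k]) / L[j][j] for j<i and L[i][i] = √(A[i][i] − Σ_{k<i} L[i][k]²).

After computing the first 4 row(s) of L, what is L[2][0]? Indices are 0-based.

Step 1: L[0][0] = √(9) = 3.
  L[1][0] = (9) / L[0][0] = 3.
Step 2: L[1][1] = √(1) = 1.
  L[2][0] = (-9) / L[0][0] = -3.
  L[2][1] = (-2) / L[1][1] = -2.
Step 3: L[2][2] = √(9) = 3.
  L[3][0] = (9) / L[0][0] = 3.
  L[3][1] = (2) / L[1][1] = 2.
  L[3][2] = (-6) / L[2][2] = -2.
Step 4: L[3][3] = √(4) = 2.

L[2][0] = -3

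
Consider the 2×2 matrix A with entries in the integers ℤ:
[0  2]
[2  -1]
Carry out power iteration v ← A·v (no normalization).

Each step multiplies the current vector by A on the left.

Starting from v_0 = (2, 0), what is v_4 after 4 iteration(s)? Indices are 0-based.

v_4 = (40, -36)

v_0 = (2, 0).
v_1 = A·v_0 = (0, 4).
v_2 = A·v_1 = (8, -4).
v_3 = A·v_2 = (-8, 20).
v_4 = A·v_3 = (40, -36).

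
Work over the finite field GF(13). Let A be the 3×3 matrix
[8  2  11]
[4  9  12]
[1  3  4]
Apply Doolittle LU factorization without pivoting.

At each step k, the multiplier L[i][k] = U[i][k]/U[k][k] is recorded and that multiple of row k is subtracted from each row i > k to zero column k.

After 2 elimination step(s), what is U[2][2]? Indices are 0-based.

U[2][2] = 1

[col 0] pivot 8
  R1 -= 7*R0 → (0, 8, 0)  (L[1][0] := 7)
  R2 -= 5*R0 → (0, 6, 1)  (L[2][0] := 5)
[col 1] pivot 8
  R2 -= 4*R1 → (0, 0, 1)  (L[2][1] := 4)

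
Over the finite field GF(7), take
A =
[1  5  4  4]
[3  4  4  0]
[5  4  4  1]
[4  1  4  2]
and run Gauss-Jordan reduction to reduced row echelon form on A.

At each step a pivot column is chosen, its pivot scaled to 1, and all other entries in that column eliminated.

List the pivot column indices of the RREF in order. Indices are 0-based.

[1] R0 /= 1  ⇒  (1, 5, 4, 4)
     R1 -= 3·R0  ⇒  (0, 3, 6, 2)
     R2 -= 5·R0  ⇒  (0, 0, 5, 2)
     R3 -= 4·R0  ⇒  (0, 2, 2, 0)
[2] R1 /= 3  ⇒  (0, 1, 2, 3)
     R0 -= 5·R1  ⇒  (1, 0, 1, 3)
     R3 -= 2·R1  ⇒  (0, 0, 5, 1)
[3] R2 /= 5  ⇒  (0, 0, 1, 6)
     R0 -= 1·R2  ⇒  (1, 0, 0, 4)
     R1 -= 2·R2  ⇒  (0, 1, 0, 5)
     R3 -= 5·R2  ⇒  (0, 0, 0, 6)
[4] R3 /= 6  ⇒  (0, 0, 0, 1)
     R0 -= 4·R3  ⇒  (1, 0, 0, 0)
     R1 -= 5·R3  ⇒  (0, 1, 0, 0)
     R2 -= 6·R3  ⇒  (0, 0, 1, 0)

pivot columns: 0, 1, 2, 3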